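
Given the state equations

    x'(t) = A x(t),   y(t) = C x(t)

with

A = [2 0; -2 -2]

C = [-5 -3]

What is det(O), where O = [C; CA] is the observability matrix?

CA = [[-4, 6]]
Observability matrix O = [C; CA] = [[-5, -3], [-4, 6]]
det(O) = (-5)·6 - (-3)·(-4) = -30 - 12 = -42
Since det(O) ≠ 0, rank(O) = 2 and the system is completely observable.

-42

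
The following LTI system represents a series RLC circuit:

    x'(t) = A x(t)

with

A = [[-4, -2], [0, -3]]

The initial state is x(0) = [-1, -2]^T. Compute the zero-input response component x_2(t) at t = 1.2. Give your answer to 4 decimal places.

-0.0546

det(sI - A) = s^2 - (tr A)s + det A, with tr A = (-4) + (-3) = -7 and det A = (-4)·(-3) - (-2)·0 = 12 - 0 = 12.
So p(s) = det(sI - A) = s^2 + 7s + 12.
Factor s^2 + 7s + 12: two numbers with sum -7 and product 12 are -3 and -4, so s^2 + 7s + 12 = (s + 3)(s + 4).
Hence p(s) = (s + 3) (s + 4), with roots -4, -3.
The eigenvalues -4, -3 are distinct and real, so A is diagonalisable and x(t) = e^{At} x(0) = V diag(e^{λ_i t}) V^{-1} x(0), where the columns of V are the eigenvectors.
λ = -4: A - (-4)I = [[0, -2], [0, 1]]. Row 1 gives 0·v1 + (-2)·v2 = 0, so take v_1 = [1, 0]^T.
λ = -3: A - (-3)I = [[-1, -2], [0, 0]]. Row 1 gives (-1)·v1 + (-2)·v2 = 0, so take v_2 = [-2, 1]^T.
V = [v_1 v_2] = [[1, -2], [0, 1]] has det V = 1, so V^{-1} = adj(V)/det V = [[1, 2], [0, 1]].
Modal coordinates z(0) = V^{-1} x(0): 1·(-1) + 2·(-2) = -5; 0·(-1) + 1·(-2) = -2; so z(0) = [-5, -2]^T.
x_2(t) = Σ_i (v_i)_2 · z_i(0) · e^{λ_i t} (row 2 of V times the modal terms).
x_2(1.2) = 0·(-5)·e^{-4·1.2} + 1·(-2)·e^{-3·1.2} = 0·0.008230 + (-2)·0.027324 = -0.0546.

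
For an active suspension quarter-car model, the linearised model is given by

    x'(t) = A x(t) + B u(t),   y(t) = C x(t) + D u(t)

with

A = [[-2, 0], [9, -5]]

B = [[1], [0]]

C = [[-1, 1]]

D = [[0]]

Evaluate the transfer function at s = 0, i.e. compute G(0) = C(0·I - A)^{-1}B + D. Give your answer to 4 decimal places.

G(0) = C(-A)^{-1}B + D = -C A^{-1} B + D.
det A = 10, so A^{-1} = (1/10)·adj(A) = [[-1/2, 0], [-9/10, -1/5]]
A^{-1} B = [-1/2, -9/10]^T
C A^{-1} B = -2/5
G(0) = D - C A^{-1} B = 0 - (-2/5) = 2/5 ≈ 0.4000

0.4000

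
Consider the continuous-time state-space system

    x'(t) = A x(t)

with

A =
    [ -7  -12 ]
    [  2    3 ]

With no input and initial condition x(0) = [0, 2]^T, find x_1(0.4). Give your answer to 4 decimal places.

-4.4295

det(sI - A) = s^2 - (tr A)s + det A, with tr A = (-7) + 3 = -4 and det A = (-7)·3 - (-12)·2 = -21 - (-24) = 3.
So p(s) = det(sI - A) = s^2 + 4s + 3.
Factor s^2 + 4s + 3: two numbers with sum -4 and product 3 are -1 and -3, so s^2 + 4s + 3 = (s + 1)(s + 3).
Hence p(s) = (s + 1) (s + 3), with roots -3, -1.
The eigenvalues -3, -1 are distinct and real, so A is diagonalisable and x(t) = e^{At} x(0) = V diag(e^{λ_i t}) V^{-1} x(0), where the columns of V are the eigenvectors.
λ = -3: A - (-3)I = [[-4, -12], [2, 6]]. Row 1 gives (-4)·v1 + (-12)·v2 = 0, so take v_1 = [-3, 1]^T.
λ = -1: A - (-1)I = [[-6, -12], [2, 4]]. Row 1 gives (-6)·v1 + (-12)·v2 = 0, so take v_2 = [-2, 1]^T.
V = [v_1 v_2] = [[-3, -2], [1, 1]] has det V = -1, so V^{-1} = adj(V)/det V = [[-1, -2], [1, 3]].
Modal coordinates z(0) = V^{-1} x(0): (-1)·0 + (-2)·2 = -4; 1·0 + 3·2 = 6; so z(0) = [-4, 6]^T.
x_1(t) = Σ_i (v_i)_1 · z_i(0) · e^{λ_i t} (row 1 of V times the modal terms).
x_1(0.4) = (-3)·(-4)·e^{-3·0.4} + (-2)·6·e^{-1·0.4} = 12·0.301194 + (-12)·0.670320 = -4.4295.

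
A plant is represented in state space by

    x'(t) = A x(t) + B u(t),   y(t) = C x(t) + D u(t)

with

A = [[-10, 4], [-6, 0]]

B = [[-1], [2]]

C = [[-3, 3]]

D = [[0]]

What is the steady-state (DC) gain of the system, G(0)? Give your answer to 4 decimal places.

2.2500

G(0) = C(-A)^{-1}B + D = -C A^{-1} B + D.
det A = 24, so A^{-1} = (1/24)·adj(A) = [[0, -1/6], [1/4, -5/12]]
A^{-1} B = [-1/3, -13/12]^T
C A^{-1} B = -9/4
G(0) = D - C A^{-1} B = 0 - (-9/4) = 9/4 ≈ 2.2500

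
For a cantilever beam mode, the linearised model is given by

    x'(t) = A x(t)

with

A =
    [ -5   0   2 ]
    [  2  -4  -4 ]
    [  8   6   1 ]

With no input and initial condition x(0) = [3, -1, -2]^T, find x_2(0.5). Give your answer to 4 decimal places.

-0.9843

det(sI - A) = s^3 - (tr A)s^2 + (M11 + M22 + M33)s - det A, where Mii is the 2×2 principal minor of A obtained by deleting row i and column i.
tr A = (-5) + (-4) + 1 = -8; M11 = (-4)·1 - (-4)·6 = -4 - (-24) = 20; M22 = (-5)·1 - 2·8 = -5 - 16 = -21; M33 = (-5)·(-4) - 0·2 = 20 - 0 = 20; sum of minors = 19.
det A = (-5)·((-4)·1 - (-4)·6) - 0·(2·1 - (-4)·8) + 2·(2·6 - (-4)·8) = (-5)·20 - 0·34 + 2·44 = -12.
So p(s) = det(sI - A) = s^3 + 8s^2 + 19s + 12.
Rational-root test: any integer root divides 12. Testing small divisors, s = -1 works: p(-1) = -1 + 8 + (-19) + 12 = 0, so (s + 1) is a factor.
Dividing, p(s) = (s + 1)(s^2 + 7s + 12).
Factor s^2 + 7s + 12: two numbers with sum -7 and product 12 are -3 and -4, so s^2 + 7s + 12 = (s + 3)(s + 4).
Hence p(s) = (s + 1) (s + 3) (s + 4), with roots -4, -3, -1.
The eigenvalues -4, -3, -1 are distinct and real, so A is diagonalisable and x(t) = e^{At} x(0) = V diag(e^{λ_i t}) V^{-1} x(0), where the columns of V are the eigenvectors.
λ = -4: A - (-4)I = [[-1, 0, 2], [2, 0, -4], [8, 6, 5]]. v must be orthogonal to every row; (row 1) × (row 3) = [-12, 21, -6], so take v_1 = [4, -7, 2]^T.
λ = -3: A - (-3)I = [[-2, 0, 2], [2, -1, -4], [8, 6, 4]]. v must be orthogonal to every row; (row 1) × (row 2) = [2, -4, 2], so take v_2 = [-1, 2, -1]^T.
λ = -1: A - (-1)I = [[-4, 0, 2], [2, -3, -4], [8, 6, 2]]. v must be orthogonal to every row; (row 1) × (row 2) = [6, -12, 12], so take v_3 = [1, -2, 2]^T.
V = [v_1 v_2 v_3] = [[4, -1, 1], [-7, 2, -2], [2, -1, 2]] has det V = 1, so V^{-1} = adj(V)/det V = [[2, 1, 0], [10, 6, 1], [3, 2, 1]].
Modal coordinates z(0) = V^{-1} x(0): 2·3 + 1·(-1) + 0·(-2) = 5; 10·3 + 6·(-1) + 1·(-2) = 22; 3·3 + 2·(-1) + 1·(-2) = 5; so z(0) = [5, 22, 5]^T.
x_2(t) = Σ_i (v_i)_2 · z_i(0) · e^{λ_i t} (row 2 of V times the modal terms).
x_2(0.5) = (-7)·5·e^{-4·0.5} + 2·22·e^{-3·0.5} + (-2)·5·e^{-1·0.5} = (-35)·0.135335 + 44·0.223130 + (-10)·0.606531 = -0.9843.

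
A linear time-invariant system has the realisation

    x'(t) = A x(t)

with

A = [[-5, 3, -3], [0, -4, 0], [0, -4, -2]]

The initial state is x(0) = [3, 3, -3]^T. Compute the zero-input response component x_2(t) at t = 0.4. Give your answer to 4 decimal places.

det(sI - A) = s^3 - (tr A)s^2 + (M11 + M22 + M33)s - det A, where Mii is the 2×2 principal minor of A obtained by deleting row i and column i.
tr A = (-5) + (-4) + (-2) = -11; M11 = (-4)·(-2) - 0·(-4) = 8 - 0 = 8; M22 = (-5)·(-2) - (-3)·0 = 10 - 0 = 10; M33 = (-5)·(-4) - 3·0 = 20 - 0 = 20; sum of minors = 38.
det A = (-5)·((-4)·(-2) - 0·(-4)) - 3·(0·(-2) - 0·0) + (-3)·(0·(-4) - (-4)·0) = (-5)·8 - 3·0 + (-3)·0 = -40.
So p(s) = det(sI - A) = s^3 + 11s^2 + 38s + 40.
Rational-root test: any integer root divides 40. Testing small divisors, s = -2 works: p(-2) = -8 + 44 + (-76) + 40 = 0, so (s + 2) is a factor.
Dividing, p(s) = (s + 2)(s^2 + 9s + 20).
Factor s^2 + 9s + 20: two numbers with sum -9 and product 20 are -4 and -5, so s^2 + 9s + 20 = (s + 4)(s + 5).
Hence p(s) = (s + 2) (s + 4) (s + 5), with roots -5, -4, -2.
The eigenvalues -5, -4, -2 are distinct and real, so A is diagonalisable and x(t) = e^{At} x(0) = V diag(e^{λ_i t}) V^{-1} x(0), where the columns of V are the eigenvectors.
λ = -5: A - (-5)I = [[0, 3, -3], [0, 1, 0], [0, -4, 3]]. v must be orthogonal to every row; (row 1) × (row 2) = [3, 0, 0], so take v_1 = [1, 0, 0]^T.
λ = -4: A - (-4)I = [[-1, 3, -3], [0, 0, 0], [0, -4, 2]]. v must be orthogonal to every row; (row 1) × (row 3) = [-6, 2, 4], so take v_2 = [-3, 1, 2]^T.
λ = -2: A - (-2)I = [[-3, 3, -3], [0, -2, 0], [0, -4, 0]]. v must be orthogonal to every row; (row 1) × (row 2) = [-6, 0, 6], so take v_3 = [-1, 0, 1]^T.
V = [v_1 v_2 v_3] = [[1, -3, -1], [0, 1, 0], [0, 2, 1]] has det V = 1, so V^{-1} = adj(V)/det V = [[1, 1, 1], [0, 1, 0], [0, -2, 1]].
Modal coordinates z(0) = V^{-1} x(0): 1·3 + 1·3 + 1·(-3) = 3; 0·3 + 1·3 + 0·(-3) = 3; 0·3 + (-2)·3 + 1·(-3) = -9; so z(0) = [3, 3, -9]^T.
x_2(t) = Σ_i (v_i)_2 · z_i(0) · e^{λ_i t} (row 2 of V times the modal terms).
x_2(0.4) = 0·3·e^{-5·0.4} + 1·3·e^{-4·0.4} + 0·(-9)·e^{-2·0.4} = 0·0.135335 + 3·0.201897 + 0·0.449329 = 0.6057.

0.6057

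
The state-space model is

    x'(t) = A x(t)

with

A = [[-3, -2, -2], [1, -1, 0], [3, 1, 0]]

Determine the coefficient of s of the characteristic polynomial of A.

Expand det(sI - A) for the 3×3 matrix.
p(s) = s^3 + 4s^2 + 11s + 8.
(Check: constant term = det(-A) = (-1)^3 det A = 8; coefficient of s^2 = -tr A = 4.)
The coefficient of s is 11.

11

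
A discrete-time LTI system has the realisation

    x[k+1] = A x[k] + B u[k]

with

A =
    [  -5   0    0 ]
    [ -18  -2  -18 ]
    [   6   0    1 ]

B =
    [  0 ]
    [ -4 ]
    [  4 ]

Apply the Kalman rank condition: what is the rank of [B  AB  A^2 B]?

AB = [[0], [-64], [4]]
A^2B = [[0], [56], [4]]
Controllability matrix C = [B  AB  A^2B] = [[0, 0, 0], [-4, -64, 56], [4, 4, 4]]
Row 1 of C is identically zero, so rank(C) ≤ 2.
The 2×2 minor from rows 2, 3, columns 1, 2 is (-4)·4 - (-64)·4 = -16 - (-256) = 240 ≠ 0, so rank(C) = 2.
rank(C) = 2 < n = 3, so the pair (A, B) is not completely controllable.

2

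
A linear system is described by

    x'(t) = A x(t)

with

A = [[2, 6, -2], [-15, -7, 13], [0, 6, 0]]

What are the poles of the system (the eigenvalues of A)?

det(sI - A) = s^3 - (tr A)s^2 + (M11 + M22 + M33)s - det A, where Mii is the 2×2 principal minor of A obtained by deleting row i and column i.
tr A = 2 + (-7) + 0 = -5; M11 = (-7)·0 - 13·6 = 0 - 78 = -78; M22 = 2·0 - (-2)·0 = 0 - 0 = 0; M33 = 2·(-7) - 6·(-15) = -14 - (-90) = 76; sum of minors = -2.
det A = 2·((-7)·0 - 13·6) - 6·((-15)·0 - 13·0) + (-2)·((-15)·6 - (-7)·0) = 2·(-78) - 6·0 + (-2)·(-90) = 24.
So p(s) = det(sI - A) = s^3 + 5s^2 - 2s - 24.
Rational-root test: any integer root divides -24. Testing small divisors, s = 2 works: p(2) = 8 + 20 + (-4) + (-24) = 0, so (s - 2) is a factor.
Dividing, p(s) = (s - 2)(s^2 + 7s + 12).
Factor s^2 + 7s + 12: two numbers with sum -7 and product 12 are -3 and -4, so s^2 + 7s + 12 = (s + 3)(s + 4).
Hence p(s) = (s - 2) (s + 3) (s + 4), with roots -4, -3, 2.
At least one eigenvalue has non-negative real part, so the system is not asymptotically stable.

-4, -3, 2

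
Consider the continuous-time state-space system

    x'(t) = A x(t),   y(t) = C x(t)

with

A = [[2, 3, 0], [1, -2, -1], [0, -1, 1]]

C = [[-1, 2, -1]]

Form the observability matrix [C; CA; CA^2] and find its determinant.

CA = [[0, -6, -3]]
CA^2 = [[-6, 15, 3]]
Observability matrix O = [C; CA; CA^2] = [[-1, 2, -1], [0, -6, -3], [-6, 15, 3]]
Expanding along the first row, det(O) = (-1)·((-6)·3 - (-3)·15) - 2·(0·3 - (-3)·(-6)) + (-1)·(0·15 - (-6)·(-6)) = (-1)·27 - 2·(-18) + (-1)·(-36) = 45
Since det(O) ≠ 0, rank(O) = 3 and the system is completely observable.

45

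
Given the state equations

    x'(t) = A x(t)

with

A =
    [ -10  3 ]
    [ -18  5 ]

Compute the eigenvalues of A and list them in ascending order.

-4, -1

det(sI - A) = s^2 - (tr A)s + det A, with tr A = (-10) + 5 = -5 and det A = (-10)·5 - 3·(-18) = -50 - (-54) = 4.
So p(s) = det(sI - A) = s^2 + 5s + 4.
Factor s^2 + 5s + 4: two numbers with sum -5 and product 4 are -1 and -4, so s^2 + 5s + 4 = (s + 1)(s + 4).
Hence p(s) = (s + 1) (s + 4), with roots -4, -1.
All eigenvalues have negative real part, so the system is asymptotically stable.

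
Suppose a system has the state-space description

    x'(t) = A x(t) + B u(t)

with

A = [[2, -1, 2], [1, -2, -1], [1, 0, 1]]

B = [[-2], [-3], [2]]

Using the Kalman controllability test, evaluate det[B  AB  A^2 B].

AB = [[3], [2], [0]]
A^2B = [[4], [-1], [3]]
Controllability matrix C = [B  AB  A^2B] = [[-2, 3, 4], [-3, 2, -1], [2, 0, 3]]
Expanding along the first row, det(C) = (-2)·(2·3 - (-1)·0) - 3·((-3)·3 - (-1)·2) + 4·((-3)·0 - 2·2) = (-2)·6 - 3·(-7) + 4·(-4) = -7
Since det(C) ≠ 0, rank(C) = 3 and the system is completely controllable.

-7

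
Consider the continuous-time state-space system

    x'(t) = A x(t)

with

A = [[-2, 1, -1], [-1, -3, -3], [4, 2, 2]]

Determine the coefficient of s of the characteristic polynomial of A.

Expand det(sI - A) for the 3×3 matrix.
p(s) = s^3 + 3s^2 + 7s + 20.
(Check: constant term = det(-A) = (-1)^3 det A = 20; coefficient of s^2 = -tr A = 3.)
The coefficient of s is 7.

7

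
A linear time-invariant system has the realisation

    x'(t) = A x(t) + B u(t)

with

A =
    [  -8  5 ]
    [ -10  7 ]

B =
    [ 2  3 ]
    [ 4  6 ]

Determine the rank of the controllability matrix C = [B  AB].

AB = [[4, 6], [8, 12]]
Controllability matrix C = [B  AB] = [[2, 3, 4, 6], [4, 6, 8, 12]]
Every column of C is a scalar multiple of column 1 = [2, 4] (multipliers 1, 3/2, 2, 3), so the columns span a one-dimensional space.
C ≠ 0, hence rank(C) = 1.
rank(C) = 1 < n = 2, so the pair (A, B) is not completely controllable.

1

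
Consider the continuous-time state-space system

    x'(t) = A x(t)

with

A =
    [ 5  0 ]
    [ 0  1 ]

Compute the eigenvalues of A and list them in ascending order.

det(sI - A) = s^2 - (tr A)s + det A, with tr A = 5 + 1 = 6 and det A = 5·1 - 0·0 = 5 - 0 = 5.
So p(s) = det(sI - A) = s^2 - 6s + 5.
Factor s^2 - 6s + 5: two numbers with sum 6 and product 5 are 5 and 1, so s^2 - 6s + 5 = (s - 5)(s - 1).
Hence p(s) = (s - 5) (s - 1), with roots 1, 5.
At least one eigenvalue has non-negative real part, so the system is not asymptotically stable.

1, 5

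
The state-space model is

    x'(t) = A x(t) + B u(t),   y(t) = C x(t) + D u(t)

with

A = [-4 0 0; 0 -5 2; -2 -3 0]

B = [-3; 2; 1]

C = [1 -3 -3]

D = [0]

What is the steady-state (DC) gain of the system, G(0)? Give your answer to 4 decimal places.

-6.5000

G(0) = C(-A)^{-1}B + D = -C A^{-1} B + D.
det A = -24, so A^{-1} = (1/-24)·adj(A) = [[-1/4, 0, 0], [1/6, 0, -1/3], [5/12, 1/2, -5/6]]
A^{-1} B = [3/4, -5/6, -13/12]^T
C A^{-1} B = 13/2
G(0) = D - C A^{-1} B = 0 - (13/2) = -13/2 ≈ -6.5000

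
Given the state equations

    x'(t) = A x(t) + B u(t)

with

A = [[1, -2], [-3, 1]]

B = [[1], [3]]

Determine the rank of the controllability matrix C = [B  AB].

2

AB = [[-5], [0]]
Controllability matrix C = [B  AB] = [[1, -5], [3, 0]]
det(C) = 1·0 - (-5)·3 = 0 - (-15) = 15 ≠ 0, so rank(C) = 2.
rank(C) = 2 = n, so the pair (A, B) is completely controllable.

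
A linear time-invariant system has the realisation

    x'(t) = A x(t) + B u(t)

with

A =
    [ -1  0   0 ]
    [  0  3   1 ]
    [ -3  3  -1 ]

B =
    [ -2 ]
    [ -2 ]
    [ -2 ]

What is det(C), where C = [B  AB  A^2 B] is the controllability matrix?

-600

AB = [[2], [-8], [2]]
A^2B = [[-2], [-22], [-32]]
Controllability matrix C = [B  AB  A^2B] = [[-2, 2, -2], [-2, -8, -22], [-2, 2, -32]]
Expanding along the first row, det(C) = (-2)·((-8)·(-32) - (-22)·2) - 2·((-2)·(-32) - (-22)·(-2)) + (-2)·((-2)·2 - (-8)·(-2)) = (-2)·300 - 2·20 + (-2)·(-20) = -600
Since det(C) ≠ 0, rank(C) = 3 and the system is completely controllable.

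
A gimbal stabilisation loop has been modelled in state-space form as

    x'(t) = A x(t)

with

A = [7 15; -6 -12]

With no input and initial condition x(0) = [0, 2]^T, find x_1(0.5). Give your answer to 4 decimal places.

det(sI - A) = s^2 - (tr A)s + det A, with tr A = 7 + (-12) = -5 and det A = 7·(-12) - 15·(-6) = -84 - (-90) = 6.
So p(s) = det(sI - A) = s^2 + 5s + 6.
Factor s^2 + 5s + 6: two numbers with sum -5 and product 6 are -2 and -3, so s^2 + 5s + 6 = (s + 2)(s + 3).
Hence p(s) = (s + 2) (s + 3), with roots -3, -2.
The eigenvalues -3, -2 are distinct and real, so A is diagonalisable and x(t) = e^{At} x(0) = V diag(e^{λ_i t}) V^{-1} x(0), where the columns of V are the eigenvectors.
λ = -3: A - (-3)I = [[10, 15], [-6, -9]]. Row 1 gives 10·v1 + 15·v2 = 0, so take v_1 = [3, -2]^T.
λ = -2: A - (-2)I = [[9, 15], [-6, -10]]. Row 1 gives 9·v1 + 15·v2 = 0, so take v_2 = [5, -3]^T.
V = [v_1 v_2] = [[3, 5], [-2, -3]] has det V = 1, so V^{-1} = adj(V)/det V = [[-3, -5], [2, 3]].
Modal coordinates z(0) = V^{-1} x(0): (-3)·0 + (-5)·2 = -10; 2·0 + 3·2 = 6; so z(0) = [-10, 6]^T.
x_1(t) = Σ_i (v_i)_1 · z_i(0) · e^{λ_i t} (row 1 of V times the modal terms).
x_1(0.5) = 3·(-10)·e^{-3·0.5} + 5·6·e^{-2·0.5} = (-30)·0.223130 + 30·0.367879 = 4.3425.

4.3425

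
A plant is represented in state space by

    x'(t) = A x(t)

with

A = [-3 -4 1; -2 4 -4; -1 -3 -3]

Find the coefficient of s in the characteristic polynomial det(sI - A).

Expand det(sI - A) for the 3×3 matrix.
p(s) = s^3 + 2s^2 - 34s - 90.
(Check: constant term = det(-A) = (-1)^3 det A = -90; coefficient of s^2 = -tr A = 2.)
The coefficient of s is -34.

-34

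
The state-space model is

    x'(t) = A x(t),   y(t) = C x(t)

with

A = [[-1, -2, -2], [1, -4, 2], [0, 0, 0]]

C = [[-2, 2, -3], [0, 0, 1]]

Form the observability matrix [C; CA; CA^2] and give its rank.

2

CA = [[4, -4, 8], [0, 0, 0]]
CA^2 = [[-8, 8, -16], [0, 0, 0]]
Observability matrix O = [C; CA; CA^2] = [[-2, 2, -3], [0, 0, 1], [4, -4, 8], [0, 0, 0], [-8, 8, -16], [0, 0, 0]]
The columns c1, c2, c3 of O are linearly dependent: c1 + c2 = 0 (check each entry), so rank(O) ≤ 2.
The 2×2 minor from rows 1, 2, columns 1, 3 is (-2)·1 - (-3)·0 = -2 - 0 = -2 ≠ 0, so rank(O) = 2.
rank(O) = 2 < n = 3, so the pair (A, C) is not completely observable.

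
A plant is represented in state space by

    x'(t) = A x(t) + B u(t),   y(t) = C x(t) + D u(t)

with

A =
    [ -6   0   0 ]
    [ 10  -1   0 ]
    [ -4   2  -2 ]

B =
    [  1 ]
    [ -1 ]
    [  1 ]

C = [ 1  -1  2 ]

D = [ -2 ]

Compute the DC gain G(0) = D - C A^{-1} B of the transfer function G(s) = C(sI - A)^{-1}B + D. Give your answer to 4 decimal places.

G(0) = C(-A)^{-1}B + D = -C A^{-1} B + D.
det A = -12, so A^{-1} = (1/-12)·adj(A) = [[-1/6, 0, 0], [-5/3, -1, 0], [-4/3, -1, -1/2]]
A^{-1} B = [-1/6, -2/3, -5/6]^T
C A^{-1} B = -7/6
G(0) = D - C A^{-1} B = -2 - (-7/6) = -5/6 ≈ -0.8333

-0.8333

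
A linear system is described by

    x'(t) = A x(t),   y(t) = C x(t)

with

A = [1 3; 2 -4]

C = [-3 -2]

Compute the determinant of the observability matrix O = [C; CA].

CA = [[-7, -1]]
Observability matrix O = [C; CA] = [[-3, -2], [-7, -1]]
det(O) = (-3)·(-1) - (-2)·(-7) = 3 - 14 = -11
Since det(O) ≠ 0, rank(O) = 2 and the system is completely observable.

-11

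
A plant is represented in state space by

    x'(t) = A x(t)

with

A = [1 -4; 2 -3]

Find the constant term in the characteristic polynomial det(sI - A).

5

For a 2×2 matrix, det(sI - A) = s^2 - (tr A)s + det A.
tr A = -2, det A = 5.
So p(s) = s^2 + 2s + 5.
The constant term is 5.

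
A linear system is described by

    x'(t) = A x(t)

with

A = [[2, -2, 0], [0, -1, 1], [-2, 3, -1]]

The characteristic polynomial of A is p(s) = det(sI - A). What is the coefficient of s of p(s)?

Expand det(sI - A) for the 3×3 matrix.
p(s) = s^3 - 6s.
(Check: constant term = det(-A) = (-1)^3 det A = 0; coefficient of s^2 = -tr A = 0.)
The coefficient of s is -6.

-6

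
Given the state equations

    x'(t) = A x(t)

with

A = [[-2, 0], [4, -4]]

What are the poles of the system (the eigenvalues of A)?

det(sI - A) = s^2 - (tr A)s + det A, with tr A = (-2) + (-4) = -6 and det A = (-2)·(-4) - 0·4 = 8 - 0 = 8.
So p(s) = det(sI - A) = s^2 + 6s + 8.
Factor s^2 + 6s + 8: two numbers with sum -6 and product 8 are -2 and -4, so s^2 + 6s + 8 = (s + 2)(s + 4).
Hence p(s) = (s + 2) (s + 4), with roots -4, -2.
All eigenvalues have negative real part, so the system is asymptotically stable.

-4, -2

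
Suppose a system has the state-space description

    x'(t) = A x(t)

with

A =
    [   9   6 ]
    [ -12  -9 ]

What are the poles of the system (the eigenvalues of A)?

det(sI - A) = s^2 - (tr A)s + det A, with tr A = 9 + (-9) = 0 and det A = 9·(-9) - 6·(-12) = -81 - (-72) = -9.
So p(s) = det(sI - A) = s^2 - 9.
Factor s^2 - 9: two numbers with sum 0 and product -9 are 3 and -3, so s^2 - 9 = (s - 3)(s + 3).
Hence p(s) = (s - 3) (s + 3), with roots -3, 3.
At least one eigenvalue has non-negative real part, so the system is not asymptotically stable.

-3, 3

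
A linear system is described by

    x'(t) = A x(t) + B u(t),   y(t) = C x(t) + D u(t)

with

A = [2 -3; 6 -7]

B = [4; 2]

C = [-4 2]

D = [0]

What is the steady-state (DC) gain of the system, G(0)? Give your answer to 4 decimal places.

G(0) = C(-A)^{-1}B + D = -C A^{-1} B + D.
det A = 4, so A^{-1} = (1/4)·adj(A) = [[-7/4, 3/4], [-3/2, 1/2]]
A^{-1} B = [-11/2, -5]^T
C A^{-1} B = 12
G(0) = D - C A^{-1} B = 0 - (12) = -12

-12.0000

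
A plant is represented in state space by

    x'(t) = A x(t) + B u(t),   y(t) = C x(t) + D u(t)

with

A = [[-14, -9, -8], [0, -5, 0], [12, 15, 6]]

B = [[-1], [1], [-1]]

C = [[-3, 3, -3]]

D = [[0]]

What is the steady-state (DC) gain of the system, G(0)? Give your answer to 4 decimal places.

1.8000

G(0) = C(-A)^{-1}B + D = -C A^{-1} B + D.
det A = -60, so A^{-1} = (1/-60)·adj(A) = [[1/2, 11/10, 2/3], [0, -1/5, 0], [-1, -17/10, -7/6]]
A^{-1} B = [-1/15, -1/5, 7/15]^T
C A^{-1} B = -9/5
G(0) = D - C A^{-1} B = 0 - (-9/5) = 9/5 ≈ 1.8000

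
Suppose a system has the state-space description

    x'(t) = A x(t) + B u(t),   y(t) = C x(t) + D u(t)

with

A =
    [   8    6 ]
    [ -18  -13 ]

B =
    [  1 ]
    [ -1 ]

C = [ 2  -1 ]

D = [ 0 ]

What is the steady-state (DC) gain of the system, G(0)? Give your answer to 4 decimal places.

G(0) = C(-A)^{-1}B + D = -C A^{-1} B + D.
det A = 4, so A^{-1} = (1/4)·adj(A) = [[-13/4, -3/2], [9/2, 2]]
A^{-1} B = [-7/4, 5/2]^T
C A^{-1} B = -6
G(0) = D - C A^{-1} B = 0 - (-6) = 6

6.0000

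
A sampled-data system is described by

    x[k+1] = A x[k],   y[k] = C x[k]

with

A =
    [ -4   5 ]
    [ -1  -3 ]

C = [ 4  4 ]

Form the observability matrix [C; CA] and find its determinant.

112

CA = [[-20, 8]]
Observability matrix O = [C; CA] = [[4, 4], [-20, 8]]
det(O) = 4·8 - 4·(-20) = 32 - (-80) = 112
Since det(O) ≠ 0, rank(O) = 2 and the system is completely observable.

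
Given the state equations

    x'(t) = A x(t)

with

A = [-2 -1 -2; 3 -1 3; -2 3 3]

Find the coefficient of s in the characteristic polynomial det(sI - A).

-17

Expand det(sI - A) for the 3×3 matrix.
p(s) = s^3 - 17s - 25.
(Check: constant term = det(-A) = (-1)^3 det A = -25; coefficient of s^2 = -tr A = 0.)
The coefficient of s is -17.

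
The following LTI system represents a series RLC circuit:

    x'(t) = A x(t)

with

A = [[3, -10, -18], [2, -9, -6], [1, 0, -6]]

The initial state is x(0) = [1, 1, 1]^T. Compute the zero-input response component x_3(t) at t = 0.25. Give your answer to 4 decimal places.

det(sI - A) = s^3 - (tr A)s^2 + (M11 + M22 + M33)s - det A, where Mii is the 2×2 principal minor of A obtained by deleting row i and column i.
tr A = 3 + (-9) + (-6) = -12; M11 = (-9)·(-6) - (-6)·0 = 54 - 0 = 54; M22 = 3·(-6) - (-18)·1 = -18 - (-18) = 0; M33 = 3·(-9) - (-10)·2 = -27 - (-20) = -7; sum of minors = 47.
det A = 3·((-9)·(-6) - (-6)·0) - (-10)·(2·(-6) - (-6)·1) + (-18)·(2·0 - (-9)·1) = 3·54 - (-10)·(-6) + (-18)·9 = -60.
So p(s) = det(sI - A) = s^3 + 12s^2 + 47s + 60.
Rational-root test: any integer root divides 60. Testing small divisors, s = -3 works: p(-3) = -27 + 108 + (-141) + 60 = 0, so (s + 3) is a factor.
Dividing, p(s) = (s + 3)(s^2 + 9s + 20).
Factor s^2 + 9s + 20: two numbers with sum -9 and product 20 are -4 and -5, so s^2 + 9s + 20 = (s + 4)(s + 5).
Hence p(s) = (s + 3) (s + 4) (s + 5), with roots -5, -4, -3.
The eigenvalues -5, -4, -3 are distinct and real, so A is diagonalisable and x(t) = e^{At} x(0) = V diag(e^{λ_i t}) V^{-1} x(0), where the columns of V are the eigenvectors.
λ = -5: A - (-5)I = [[8, -10, -18], [2, -4, -6], [1, 0, -1]]. v must be orthogonal to every row; (row 1) × (row 2) = [-12, 12, -12], so take v_1 = [-1, 1, -1]^T.
λ = -4: A - (-4)I = [[7, -10, -18], [2, -5, -6], [1, 0, -2]]. v must be orthogonal to every row; (row 1) × (row 2) = [-30, 6, -15], so take v_2 = [-10, 2, -5]^T.
λ = -3: A - (-3)I = [[6, -10, -18], [2, -6, -6], [1, 0, -3]]. v must be orthogonal to every row; (row 1) × (row 2) = [-48, 0, -16], so take v_3 = [3, 0, 1]^T.
V = [v_1 v_2 v_3] = [[-1, -10, 3], [1, 2, 0], [-1, -5, 1]] has det V = -1, so V^{-1} = adj(V)/det V = [[-2, 5, 6], [1, -2, -3], [3, -5, -8]].
Modal coordinates z(0) = V^{-1} x(0): (-2)·1 + 5·1 + 6·1 = 9; 1·1 + (-2)·1 + (-3)·1 = -4; 3·1 + (-5)·1 + (-8)·1 = -10; so z(0) = [9, -4, -10]^T.
x_3(t) = Σ_i (v_i)_3 · z_i(0) · e^{λ_i t} (row 3 of V times the modal terms).
x_3(0.25) = (-1)·9·e^{-5·0.25} + (-5)·(-4)·e^{-4·0.25} + 1·(-10)·e^{-3·0.25} = (-9)·0.286505 + 20·0.367879 + (-10)·0.472367 = 0.0554.

0.0554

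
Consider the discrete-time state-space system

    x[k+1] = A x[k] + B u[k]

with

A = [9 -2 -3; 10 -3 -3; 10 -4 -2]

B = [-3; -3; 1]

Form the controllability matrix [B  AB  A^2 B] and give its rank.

2

AB = [[-24], [-24], [-20]]
A^2B = [[-108], [-108], [-104]]
Controllability matrix C = [B  AB  A^2B] = [[-3, -24, -108], [-3, -24, -108], [1, -20, -104]]
The rows r1, r2, r3 of C are linearly dependent: -r1 + r2 = 0 (check each entry), so rank(C) ≤ 2.
The 2×2 minor from rows 1, 3, columns 1, 2 is (-3)·(-20) - (-24)·1 = 60 - (-24) = 84 ≠ 0, so rank(C) = 2.
rank(C) = 2 < n = 3, so the pair (A, B) is not completely controllable.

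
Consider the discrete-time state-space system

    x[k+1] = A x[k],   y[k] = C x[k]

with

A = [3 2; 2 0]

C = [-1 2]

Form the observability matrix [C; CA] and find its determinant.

0

CA = [[1, -2]]
Observability matrix O = [C; CA] = [[-1, 2], [1, -2]]
det(O) = (-1)·(-2) - 2·1 = 2 - 2 = 0
Since det(O) = 0, rank(O) < 2 and the system is not completely observable.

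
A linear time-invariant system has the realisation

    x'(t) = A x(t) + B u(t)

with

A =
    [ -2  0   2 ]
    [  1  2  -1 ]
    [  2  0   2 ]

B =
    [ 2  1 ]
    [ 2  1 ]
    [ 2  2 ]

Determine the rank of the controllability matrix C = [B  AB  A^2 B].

AB = [[0, 2], [4, 1], [8, 6]]
A^2B = [[16, 8], [0, -2], [16, 16]]
Controllability matrix C = [B  AB  A^2B] = [[2, 1, 0, 2, 16, 8], [2, 1, 4, 1, 0, -2], [2, 2, 8, 6, 16, 16]]
Take the 3×3 submatrix of C formed by columns 1, 2, 3: [[2, 1, 0], [2, 1, 4], [2, 2, 8]]. Its determinant is 2·(1·8 - 4·2) - 1·(2·8 - 4·2) + 0·(2·2 - 1·2) = 2·0 - 1·8 + 0·2 = -8 ≠ 0.
So rank(C) ≥ 3; since C has 3 rows, rank(C) = 3.
rank(C) = 3 = n, so the pair (A, B) is completely controllable.

3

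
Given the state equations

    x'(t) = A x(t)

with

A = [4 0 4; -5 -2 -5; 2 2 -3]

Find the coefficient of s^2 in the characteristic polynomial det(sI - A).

Expand det(sI - A) for the 3×3 matrix.
p(s) = s^3 + s^2 - 12s - 40.
(Check: constant term = det(-A) = (-1)^3 det A = -40; coefficient of s^2 = -tr A = 1.)
The coefficient of s^2 is 1.

1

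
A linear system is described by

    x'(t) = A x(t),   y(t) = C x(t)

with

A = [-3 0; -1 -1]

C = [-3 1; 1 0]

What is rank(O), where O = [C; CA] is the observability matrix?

2

CA = [[8, -1], [-3, 0]]
Observability matrix O = [C; CA] = [[-3, 1], [1, 0], [8, -1], [-3, 0]]
Take the 2×2 submatrix of O formed by rows 1, 2: [[-3, 1], [1, 0]]. Its determinant is (-3)·0 - 1·1 = 0 - 1 = -1 ≠ 0.
So rank(O) ≥ 2; since O has 2 columns, rank(O) = 2.
rank(O) = 2 = n, so the pair (A, C) is completely observable.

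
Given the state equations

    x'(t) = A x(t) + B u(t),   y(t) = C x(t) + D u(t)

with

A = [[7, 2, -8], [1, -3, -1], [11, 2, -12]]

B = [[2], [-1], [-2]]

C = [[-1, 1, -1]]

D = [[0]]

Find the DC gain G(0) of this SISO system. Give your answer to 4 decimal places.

-19.0000

G(0) = C(-A)^{-1}B + D = -C A^{-1} B + D.
det A = -12, so A^{-1} = (1/-12)·adj(A) = [[-19/6, -2/3, 13/6], [-1/12, -1/3, 1/12], [-35/12, -2/3, 23/12]]
A^{-1} B = [-10, 0, -9]^T
C A^{-1} B = 19
G(0) = D - C A^{-1} B = 0 - (19) = -19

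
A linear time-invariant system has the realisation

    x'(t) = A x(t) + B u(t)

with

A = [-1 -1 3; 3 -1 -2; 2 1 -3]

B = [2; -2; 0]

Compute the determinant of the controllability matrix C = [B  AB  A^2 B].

88

AB = [[0], [8], [2]]
A^2B = [[-2], [-12], [2]]
Controllability matrix C = [B  AB  A^2B] = [[2, 0, -2], [-2, 8, -12], [0, 2, 2]]
Expanding along the first row, det(C) = 2·(8·2 - (-12)·2) - 0·((-2)·2 - (-12)·0) + (-2)·((-2)·2 - 8·0) = 2·40 - 0·(-4) + (-2)·(-4) = 88
Since det(C) ≠ 0, rank(C) = 3 and the system is completely controllable.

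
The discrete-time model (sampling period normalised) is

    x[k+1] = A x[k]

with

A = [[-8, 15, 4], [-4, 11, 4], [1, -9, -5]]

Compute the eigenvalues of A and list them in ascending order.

-4, -1, 3

det(zI - A) = z^3 - (tr A)z^2 + (M11 + M22 + M33)z - det A, where Mii is the 2×2 principal minor of A obtained by deleting row i and column i.
tr A = (-8) + 11 + (-5) = -2; M11 = 11·(-5) - 4·(-9) = -55 - (-36) = -19; M22 = (-8)·(-5) - 4·1 = 40 - 4 = 36; M33 = (-8)·11 - 15·(-4) = -88 - (-60) = -28; sum of minors = -11.
det A = (-8)·(11·(-5) - 4·(-9)) - 15·((-4)·(-5) - 4·1) + 4·((-4)·(-9) - 11·1) = (-8)·(-19) - 15·16 + 4·25 = 12.
So p(z) = det(zI - A) = z^3 + 2z^2 - 11z - 12.
Rational-root test: any integer root divides -12. Testing small divisors, z = -1 works: p(-1) = -1 + 2 + 11 + (-12) = 0, so (z + 1) is a factor.
Dividing, p(z) = (z + 1)(z^2 + z - 12).
Factor z^2 + z - 12: two numbers with sum -1 and product -12 are 3 and -4, so z^2 + z - 12 = (z - 3)(z + 4).
Hence p(z) = (z - 3) (z + 1) (z + 4), with roots -4, -1, 3.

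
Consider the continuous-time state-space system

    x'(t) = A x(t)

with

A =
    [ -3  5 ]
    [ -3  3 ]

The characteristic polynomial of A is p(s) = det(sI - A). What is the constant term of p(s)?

6

For a 2×2 matrix, det(sI - A) = s^2 - (tr A)s + det A.
tr A = 0, det A = 6.
So p(s) = s^2 + 6.
The constant term is 6.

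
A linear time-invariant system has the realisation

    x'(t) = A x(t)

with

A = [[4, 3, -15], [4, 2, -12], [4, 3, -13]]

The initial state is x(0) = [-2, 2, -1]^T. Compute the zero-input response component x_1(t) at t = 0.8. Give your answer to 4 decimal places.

-1.1805

det(sI - A) = s^3 - (tr A)s^2 + (M11 + M22 + M33)s - det A, where Mii is the 2×2 principal minor of A obtained by deleting row i and column i.
tr A = 4 + 2 + (-13) = -7; M11 = 2·(-13) - (-12)·3 = -26 - (-36) = 10; M22 = 4·(-13) - (-15)·4 = -52 - (-60) = 8; M33 = 4·2 - 3·4 = 8 - 12 = -4; sum of minors = 14.
det A = 4·(2·(-13) - (-12)·3) - 3·(4·(-13) - (-12)·4) + (-15)·(4·3 - 2·4) = 4·10 - 3·(-4) + (-15)·4 = -8.
So p(s) = det(sI - A) = s^3 + 7s^2 + 14s + 8.
Rational-root test: any integer root divides 8. Testing small divisors, s = -1 works: p(-1) = -1 + 7 + (-14) + 8 = 0, so (s + 1) is a factor.
Dividing, p(s) = (s + 1)(s^2 + 6s + 8).
Factor s^2 + 6s + 8: two numbers with sum -6 and product 8 are -2 and -4, so s^2 + 6s + 8 = (s + 2)(s + 4).
Hence p(s) = (s + 1) (s + 2) (s + 4), with roots -4, -2, -1.
The eigenvalues -4, -2, -1 are distinct and real, so A is diagonalisable and x(t) = e^{At} x(0) = V diag(e^{λ_i t}) V^{-1} x(0), where the columns of V are the eigenvectors.
λ = -4: A - (-4)I = [[8, 3, -15], [4, 6, -12], [4, 3, -9]]. v must be orthogonal to every row; (row 1) × (row 2) = [54, 36, 36], so take v_1 = [-3, -2, -2]^T.
λ = -2: A - (-2)I = [[6, 3, -15], [4, 4, -12], [4, 3, -11]]. v must be orthogonal to every row; (row 1) × (row 2) = [24, 12, 12], so take v_2 = [2, 1, 1]^T.
λ = -1: A - (-1)I = [[5, 3, -15], [4, 3, -12], [4, 3, -12]]. v must be orthogonal to every row; (row 1) × (row 2) = [9, 0, 3], so take v_3 = [3, 0, 1]^T.
V = [v_1 v_2 v_3] = [[-3, 2, 3], [-2, 1, 0], [-2, 1, 1]] has det V = 1, so V^{-1} = adj(V)/det V = [[1, 1, -3], [2, 3, -6], [0, -1, 1]].
Modal coordinates z(0) = V^{-1} x(0): 1·(-2) + 1·2 + (-3)·(-1) = 3; 2·(-2) + 3·2 + (-6)·(-1) = 8; 0·(-2) + (-1)·2 + 1·(-1) = -3; so z(0) = [3, 8, -3]^T.
x_1(t) = Σ_i (v_i)_1 · z_i(0) · e^{λ_i t} (row 1 of V times the modal terms).
x_1(0.8) = (-3)·3·e^{-4·0.8} + 2·8·e^{-2·0.8} + 3·(-3)·e^{-1·0.8} = (-9)·0.040762 + 16·0.201897 + (-9)·0.449329 = -1.1805.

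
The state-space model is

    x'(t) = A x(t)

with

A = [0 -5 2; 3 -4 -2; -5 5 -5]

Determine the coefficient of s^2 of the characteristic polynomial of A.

9

Expand det(sI - A) for the 3×3 matrix.
p(s) = s^3 + 9s^2 + 55s + 135.
(Check: constant term = det(-A) = (-1)^3 det A = 135; coefficient of s^2 = -tr A = 9.)
The coefficient of s^2 is 9.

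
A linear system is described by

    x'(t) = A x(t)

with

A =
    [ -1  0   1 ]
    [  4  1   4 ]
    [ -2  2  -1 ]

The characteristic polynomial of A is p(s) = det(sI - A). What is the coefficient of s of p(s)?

-7

Expand det(sI - A) for the 3×3 matrix.
p(s) = s^3 + s^2 - 7s - 19.
(Check: constant term = det(-A) = (-1)^3 det A = -19; coefficient of s^2 = -tr A = 1.)
The coefficient of s is -7.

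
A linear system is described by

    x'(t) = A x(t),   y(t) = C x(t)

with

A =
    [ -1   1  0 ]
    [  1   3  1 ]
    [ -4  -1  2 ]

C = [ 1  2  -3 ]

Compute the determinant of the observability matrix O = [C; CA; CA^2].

-1391

CA = [[13, 10, -4]]
CA^2 = [[13, 47, 2]]
Observability matrix O = [C; CA; CA^2] = [[1, 2, -3], [13, 10, -4], [13, 47, 2]]
Expanding along the first row, det(O) = 1·(10·2 - (-4)·47) - 2·(13·2 - (-4)·13) + (-3)·(13·47 - 10·13) = 1·208 - 2·78 + (-3)·481 = -1391
Since det(O) ≠ 0, rank(O) = 3 and the system is completely observable.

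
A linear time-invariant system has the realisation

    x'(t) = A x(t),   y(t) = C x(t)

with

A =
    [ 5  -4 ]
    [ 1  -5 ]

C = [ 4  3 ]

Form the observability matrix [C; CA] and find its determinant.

CA = [[23, -31]]
Observability matrix O = [C; CA] = [[4, 3], [23, -31]]
det(O) = 4·(-31) - 3·23 = -124 - 69 = -193
Since det(O) ≠ 0, rank(O) = 2 and the system is completely observable.

-193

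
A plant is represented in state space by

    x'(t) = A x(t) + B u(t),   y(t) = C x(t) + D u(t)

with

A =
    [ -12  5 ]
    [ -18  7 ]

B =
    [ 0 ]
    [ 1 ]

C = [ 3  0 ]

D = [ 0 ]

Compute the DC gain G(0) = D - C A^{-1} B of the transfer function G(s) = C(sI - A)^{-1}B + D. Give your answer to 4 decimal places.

2.5000

G(0) = C(-A)^{-1}B + D = -C A^{-1} B + D.
det A = 6, so A^{-1} = (1/6)·adj(A) = [[7/6, -5/6], [3, -2]]
A^{-1} B = [-5/6, -2]^T
C A^{-1} B = -5/2
G(0) = D - C A^{-1} B = 0 - (-5/2) = 5/2 ≈ 2.5000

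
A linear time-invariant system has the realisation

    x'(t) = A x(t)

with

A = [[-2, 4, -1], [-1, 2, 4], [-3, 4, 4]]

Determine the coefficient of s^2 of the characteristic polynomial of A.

-4

Expand det(sI - A) for the 3×3 matrix.
p(s) = s^3 - 4s^2 - 19s + 18.
(Check: constant term = det(-A) = (-1)^3 det A = 18; coefficient of s^2 = -tr A = -4.)
The coefficient of s^2 is -4.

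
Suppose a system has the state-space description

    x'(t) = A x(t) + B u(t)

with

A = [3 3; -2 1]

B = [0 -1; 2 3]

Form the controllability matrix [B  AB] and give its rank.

2

AB = [[6, 6], [2, 5]]
Controllability matrix C = [B  AB] = [[0, -1, 6, 6], [2, 3, 2, 5]]
Take the 2×2 submatrix of C formed by columns 1, 2: [[0, -1], [2, 3]]. Its determinant is 0·3 - (-1)·2 = 0 - (-2) = 2 ≠ 0.
So rank(C) ≥ 2; since C has 2 rows, rank(C) = 2.
rank(C) = 2 = n, so the pair (A, B) is completely controllable.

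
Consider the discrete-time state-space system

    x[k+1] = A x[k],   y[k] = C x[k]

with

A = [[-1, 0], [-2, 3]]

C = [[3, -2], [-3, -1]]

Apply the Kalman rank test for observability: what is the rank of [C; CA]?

2

CA = [[1, -6], [5, -3]]
Observability matrix O = [C; CA] = [[3, -2], [-3, -1], [1, -6], [5, -3]]
Take the 2×2 submatrix of O formed by rows 1, 2: [[3, -2], [-3, -1]]. Its determinant is 3·(-1) - (-2)·(-3) = -3 - 6 = -9 ≠ 0.
So rank(O) ≥ 2; since O has 2 columns, rank(O) = 2.
rank(O) = 2 = n, so the pair (A, C) is completely observable.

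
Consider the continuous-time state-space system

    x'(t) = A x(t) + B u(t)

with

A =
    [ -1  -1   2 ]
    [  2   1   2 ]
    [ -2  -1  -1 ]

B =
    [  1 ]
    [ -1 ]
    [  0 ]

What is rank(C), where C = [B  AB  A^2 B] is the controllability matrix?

AB = [[0], [1], [-1]]
A^2B = [[-3], [-1], [0]]
Controllability matrix C = [B  AB  A^2B] = [[1, 0, -3], [-1, 1, -1], [0, -1, 0]]
det(C) = 1·(1·0 - (-1)·(-1)) - 0·((-1)·0 - (-1)·0) + (-3)·((-1)·(-1) - 1·0) = 1·(-1) - 0·0 + (-3)·1 = -4 ≠ 0, so rank(C) = 3.
rank(C) = 3 = n, so the pair (A, B) is completely controllable.

3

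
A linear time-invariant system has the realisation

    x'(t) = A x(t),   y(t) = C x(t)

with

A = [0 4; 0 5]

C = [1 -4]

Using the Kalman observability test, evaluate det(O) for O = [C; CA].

CA = [[0, -16]]
Observability matrix O = [C; CA] = [[1, -4], [0, -16]]
det(O) = 1·(-16) - (-4)·0 = -16 - 0 = -16
Since det(O) ≠ 0, rank(O) = 2 and the system is completely observable.

-16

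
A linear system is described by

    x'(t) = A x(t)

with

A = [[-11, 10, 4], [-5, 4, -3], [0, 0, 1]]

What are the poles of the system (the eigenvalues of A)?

-6, -1, 1

det(sI - A) = s^3 - (tr A)s^2 + (M11 + M22 + M33)s - det A, where Mii is the 2×2 principal minor of A obtained by deleting row i and column i.
tr A = (-11) + 4 + 1 = -6; M11 = 4·1 - (-3)·0 = 4 - 0 = 4; M22 = (-11)·1 - 4·0 = -11 - 0 = -11; M33 = (-11)·4 - 10·(-5) = -44 - (-50) = 6; sum of minors = -1.
det A = (-11)·(4·1 - (-3)·0) - 10·((-5)·1 - (-3)·0) + 4·((-5)·0 - 4·0) = (-11)·4 - 10·(-5) + 4·0 = 6.
So p(s) = det(sI - A) = s^3 + 6s^2 - s - 6.
Rational-root test: any integer root divides -6. Testing small divisors, s = -1 works: p(-1) = -1 + 6 + 1 + (-6) = 0, so (s + 1) is a factor.
Dividing, p(s) = (s + 1)(s^2 + 5s - 6).
Factor s^2 + 5s - 6: two numbers with sum -5 and product -6 are 1 and -6, so s^2 + 5s - 6 = (s - 1)(s + 6).
Hence p(s) = (s - 1) (s + 1) (s + 6), with roots -6, -1, 1.
At least one eigenvalue has non-negative real part, so the system is not asymptotically stable.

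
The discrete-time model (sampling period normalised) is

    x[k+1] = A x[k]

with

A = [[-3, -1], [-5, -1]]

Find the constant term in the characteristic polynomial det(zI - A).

For a 2×2 matrix, det(zI - A) = z^2 - (tr A)z + det A.
tr A = -4, det A = -2.
So p(z) = z^2 + 4z - 2.
The constant term is -2.

-2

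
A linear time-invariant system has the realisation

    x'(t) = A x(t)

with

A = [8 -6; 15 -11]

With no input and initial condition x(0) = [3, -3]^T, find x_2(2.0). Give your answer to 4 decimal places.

8.3705

det(sI - A) = s^2 - (tr A)s + det A, with tr A = 8 + (-11) = -3 and det A = 8·(-11) - (-6)·15 = -88 - (-90) = 2.
So p(s) = det(sI - A) = s^2 + 3s + 2.
Factor s^2 + 3s + 2: two numbers with sum -3 and product 2 are -1 and -2, so s^2 + 3s + 2 = (s + 1)(s + 2).
Hence p(s) = (s + 1) (s + 2), with roots -2, -1.
The eigenvalues -2, -1 are distinct and real, so A is diagonalisable and x(t) = e^{At} x(0) = V diag(e^{λ_i t}) V^{-1} x(0), where the columns of V are the eigenvectors.
λ = -2: A - (-2)I = [[10, -6], [15, -9]]. Row 1 gives 10·v1 + (-6)·v2 = 0, so take v_1 = [-3, -5]^T.
λ = -1: A - (-1)I = [[9, -6], [15, -10]]. Row 1 gives 9·v1 + (-6)·v2 = 0, so take v_2 = [2, 3]^T.
V = [v_1 v_2] = [[-3, 2], [-5, 3]] has det V = 1, so V^{-1} = adj(V)/det V = [[3, -2], [5, -3]].
Modal coordinates z(0) = V^{-1} x(0): 3·3 + (-2)·(-3) = 15; 5·3 + (-3)·(-3) = 24; so z(0) = [15, 24]^T.
x_2(t) = Σ_i (v_i)_2 · z_i(0) · e^{λ_i t} (row 2 of V times the modal terms).
x_2(2.0) = (-5)·15·e^{-2·2.0} + 3·24·e^{-1·2.0} = (-75)·0.01831564 + 72·0.13533528 = 8.3705.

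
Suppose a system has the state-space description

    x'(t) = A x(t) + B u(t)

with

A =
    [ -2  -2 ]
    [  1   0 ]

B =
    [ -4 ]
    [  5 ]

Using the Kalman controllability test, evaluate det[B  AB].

26

AB = [[-2], [-4]]
Controllability matrix C = [B  AB] = [[-4, -2], [5, -4]]
det(C) = (-4)·(-4) - (-2)·5 = 16 - (-10) = 26
Since det(C) ≠ 0, rank(C) = 2 and the system is completely controllable.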